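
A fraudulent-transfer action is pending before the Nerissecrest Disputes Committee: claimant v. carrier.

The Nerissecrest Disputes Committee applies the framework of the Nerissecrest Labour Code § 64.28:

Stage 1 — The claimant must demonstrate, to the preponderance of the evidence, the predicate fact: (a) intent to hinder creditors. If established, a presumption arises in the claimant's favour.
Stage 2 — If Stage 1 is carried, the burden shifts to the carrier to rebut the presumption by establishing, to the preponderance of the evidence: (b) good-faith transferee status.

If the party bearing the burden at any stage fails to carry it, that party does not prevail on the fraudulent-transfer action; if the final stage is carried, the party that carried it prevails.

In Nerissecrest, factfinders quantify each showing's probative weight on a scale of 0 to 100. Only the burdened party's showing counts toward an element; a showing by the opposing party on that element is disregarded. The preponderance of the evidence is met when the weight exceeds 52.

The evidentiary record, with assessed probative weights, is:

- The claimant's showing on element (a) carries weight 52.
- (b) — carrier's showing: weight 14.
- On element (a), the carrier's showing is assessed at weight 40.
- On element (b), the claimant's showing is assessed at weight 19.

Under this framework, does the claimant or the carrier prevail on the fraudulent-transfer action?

Stage 1 — burden on claimant; standard: the preponderance of the evidence (weight exceeds 52).
    (a): 52 (carrier's 40 disregarded) ≤ 52 [not met]
  Not every element is met, so the claimant fails to carry Stage 1.
The analysis ends at Stage 1; the carrier prevails.

carrier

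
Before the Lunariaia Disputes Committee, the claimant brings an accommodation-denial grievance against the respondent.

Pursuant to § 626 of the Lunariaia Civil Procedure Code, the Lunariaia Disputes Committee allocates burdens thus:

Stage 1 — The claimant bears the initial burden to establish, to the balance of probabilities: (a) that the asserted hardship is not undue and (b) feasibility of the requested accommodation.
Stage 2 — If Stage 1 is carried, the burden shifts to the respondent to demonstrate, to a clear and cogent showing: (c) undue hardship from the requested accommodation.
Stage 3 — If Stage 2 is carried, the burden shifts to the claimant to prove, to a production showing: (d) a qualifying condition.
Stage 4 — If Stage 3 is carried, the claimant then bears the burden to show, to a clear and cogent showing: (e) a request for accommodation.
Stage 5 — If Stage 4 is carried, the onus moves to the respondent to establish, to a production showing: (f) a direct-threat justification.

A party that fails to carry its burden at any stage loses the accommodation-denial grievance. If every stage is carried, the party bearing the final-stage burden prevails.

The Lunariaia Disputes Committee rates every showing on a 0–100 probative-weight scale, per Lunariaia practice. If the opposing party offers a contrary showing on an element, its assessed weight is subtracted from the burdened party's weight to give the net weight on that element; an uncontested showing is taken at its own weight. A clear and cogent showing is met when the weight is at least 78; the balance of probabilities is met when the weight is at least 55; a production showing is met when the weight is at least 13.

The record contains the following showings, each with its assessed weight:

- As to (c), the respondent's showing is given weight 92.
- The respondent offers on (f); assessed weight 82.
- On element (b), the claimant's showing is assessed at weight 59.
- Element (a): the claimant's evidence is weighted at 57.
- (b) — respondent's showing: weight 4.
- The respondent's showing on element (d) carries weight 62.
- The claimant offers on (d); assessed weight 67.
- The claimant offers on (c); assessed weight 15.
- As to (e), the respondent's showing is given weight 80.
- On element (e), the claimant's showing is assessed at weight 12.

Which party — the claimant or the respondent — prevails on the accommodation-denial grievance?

Stage 1 — burden on claimant; standard: the balance of probabilities (weight is at least 55).
    (a): 57 ≥ 55 [met]
    (b): 59 − 4 = 55 ≥ 55 [met]
  All elements met. The burden passes to the respondent.
Stage 2 — burden on respondent; standard: a clear and cogent showing (weight is at least 78).
    (c): 92 − 15 = 77 < 78 [not met]
  Not every element is met, so the respondent fails to carry Stage 2.
The claimant prevails.

claimant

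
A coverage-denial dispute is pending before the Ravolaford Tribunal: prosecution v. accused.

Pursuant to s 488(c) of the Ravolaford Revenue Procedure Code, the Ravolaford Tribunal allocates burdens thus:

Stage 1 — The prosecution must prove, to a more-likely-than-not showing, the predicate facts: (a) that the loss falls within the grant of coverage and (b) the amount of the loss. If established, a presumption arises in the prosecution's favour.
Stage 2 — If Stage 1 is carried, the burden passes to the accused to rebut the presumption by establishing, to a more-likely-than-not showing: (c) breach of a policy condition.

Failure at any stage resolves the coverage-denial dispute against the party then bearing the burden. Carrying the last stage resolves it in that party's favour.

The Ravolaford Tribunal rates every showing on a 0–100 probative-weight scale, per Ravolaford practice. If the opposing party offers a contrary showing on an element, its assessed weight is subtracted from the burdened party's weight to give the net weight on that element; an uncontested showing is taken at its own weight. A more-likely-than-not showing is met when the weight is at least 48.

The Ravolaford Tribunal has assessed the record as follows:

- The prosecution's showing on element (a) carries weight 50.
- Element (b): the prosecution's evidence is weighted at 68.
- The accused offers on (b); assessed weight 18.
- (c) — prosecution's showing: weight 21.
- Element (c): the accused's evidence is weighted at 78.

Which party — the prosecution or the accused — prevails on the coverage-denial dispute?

Stage 1 — burden on prosecution; standard: a more-likely-than-not showing (weight is at least 48).
    (a): 50 ≥ 48 [met]
    (b): 68 − 18 = 50 ≥ 48 [met]
  Stage 1 carried; the burden shifts to the accused.
Stage 2 — burden on accused; standard: a more-likely-than-not showing (weight is at least 48).
    (c): 78 − 21 = 57 ≥ 48 [met]
  All elements met at the final stage.
With every stage satisfied, the accused prevails.

accused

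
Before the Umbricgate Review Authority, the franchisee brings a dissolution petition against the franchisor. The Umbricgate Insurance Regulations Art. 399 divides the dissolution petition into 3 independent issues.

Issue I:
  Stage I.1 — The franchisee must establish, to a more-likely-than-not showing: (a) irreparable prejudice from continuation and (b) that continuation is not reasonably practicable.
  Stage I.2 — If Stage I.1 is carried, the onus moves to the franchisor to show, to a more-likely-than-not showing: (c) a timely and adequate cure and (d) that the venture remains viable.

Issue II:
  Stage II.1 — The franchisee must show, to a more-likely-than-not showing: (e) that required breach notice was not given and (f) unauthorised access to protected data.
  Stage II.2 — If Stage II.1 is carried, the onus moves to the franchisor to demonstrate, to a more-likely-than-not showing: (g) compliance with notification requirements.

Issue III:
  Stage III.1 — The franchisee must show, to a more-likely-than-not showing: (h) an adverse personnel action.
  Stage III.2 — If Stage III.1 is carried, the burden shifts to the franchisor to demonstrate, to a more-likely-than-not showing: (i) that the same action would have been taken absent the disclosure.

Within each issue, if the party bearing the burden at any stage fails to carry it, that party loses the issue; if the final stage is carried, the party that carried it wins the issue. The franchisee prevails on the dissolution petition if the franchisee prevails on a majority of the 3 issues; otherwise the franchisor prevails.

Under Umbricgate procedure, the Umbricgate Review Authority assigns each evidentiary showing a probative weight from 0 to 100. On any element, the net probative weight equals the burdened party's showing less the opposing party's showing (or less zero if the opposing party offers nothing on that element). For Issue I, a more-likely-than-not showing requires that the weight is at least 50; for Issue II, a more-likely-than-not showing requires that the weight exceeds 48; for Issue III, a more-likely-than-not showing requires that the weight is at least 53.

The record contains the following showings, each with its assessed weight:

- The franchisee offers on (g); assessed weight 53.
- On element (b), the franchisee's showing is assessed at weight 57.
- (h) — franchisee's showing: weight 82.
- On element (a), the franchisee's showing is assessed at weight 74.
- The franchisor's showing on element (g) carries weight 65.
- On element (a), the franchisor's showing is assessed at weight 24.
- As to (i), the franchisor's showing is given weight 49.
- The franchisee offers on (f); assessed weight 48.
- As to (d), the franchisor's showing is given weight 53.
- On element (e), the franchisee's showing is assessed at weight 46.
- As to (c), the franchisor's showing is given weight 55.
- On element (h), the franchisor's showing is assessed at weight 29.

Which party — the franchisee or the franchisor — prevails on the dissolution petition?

franchisor

— Issue I —
Stage I.1 (franchisee, a more-likely-than-not showing, weight is at least 50): (a) net 74−24=50 ≥ 50 — meets; (b) 57 ≥ 50 — meets.
  Stage I.1 carried; the burden shifts to the franchisor.
Stage I.2 (franchisor, a more-likely-than-not showing, weight is at least 50): (c) 55 ≥ 50 — meets; (d) 53 ≥ 50 — meets.
  The franchisor carries the last stage.
All stages carried — the franchisor prevails on this issue.
— Issue II —
At Stage II.1 the franchisee must meet a more-likely-than-not showing (weight exceeds 48): on (e) the weight is 46, ≤ 48, so (e) does not meet the standard; on (f) the weight is 48, ≤ 48, so (f) does not meet the standard.
  Stage II.1 not carried; the franchisee fails its burden.
So the franchisor prevails on this issue.
— Issue III —
At Stage III.1 the franchisee must meet a more-likely-than-not showing (weight is at least 53): on (h) the weight is 82 less the opposing 29 gives net 53, which does reach 53, so (h) meets the standard.
  Stage III.1 carried; the burden shifts to the franchisor.
At Stage III.2 the franchisor must meet a more-likely-than-not showing (weight is at least 53): on (i) the weight is 49, < 53, so (i) does not meet the standard.
  Stage III.2 not carried; the franchisor fails its burden.
The analysis ends at Stage III.2; the franchisee prevails on this issue.
Per-issue: Issue I → franchisor; Issue II → franchisor; Issue III → franchisee. The franchisee must prevail on a majority of issues; overall, the franchisor prevails.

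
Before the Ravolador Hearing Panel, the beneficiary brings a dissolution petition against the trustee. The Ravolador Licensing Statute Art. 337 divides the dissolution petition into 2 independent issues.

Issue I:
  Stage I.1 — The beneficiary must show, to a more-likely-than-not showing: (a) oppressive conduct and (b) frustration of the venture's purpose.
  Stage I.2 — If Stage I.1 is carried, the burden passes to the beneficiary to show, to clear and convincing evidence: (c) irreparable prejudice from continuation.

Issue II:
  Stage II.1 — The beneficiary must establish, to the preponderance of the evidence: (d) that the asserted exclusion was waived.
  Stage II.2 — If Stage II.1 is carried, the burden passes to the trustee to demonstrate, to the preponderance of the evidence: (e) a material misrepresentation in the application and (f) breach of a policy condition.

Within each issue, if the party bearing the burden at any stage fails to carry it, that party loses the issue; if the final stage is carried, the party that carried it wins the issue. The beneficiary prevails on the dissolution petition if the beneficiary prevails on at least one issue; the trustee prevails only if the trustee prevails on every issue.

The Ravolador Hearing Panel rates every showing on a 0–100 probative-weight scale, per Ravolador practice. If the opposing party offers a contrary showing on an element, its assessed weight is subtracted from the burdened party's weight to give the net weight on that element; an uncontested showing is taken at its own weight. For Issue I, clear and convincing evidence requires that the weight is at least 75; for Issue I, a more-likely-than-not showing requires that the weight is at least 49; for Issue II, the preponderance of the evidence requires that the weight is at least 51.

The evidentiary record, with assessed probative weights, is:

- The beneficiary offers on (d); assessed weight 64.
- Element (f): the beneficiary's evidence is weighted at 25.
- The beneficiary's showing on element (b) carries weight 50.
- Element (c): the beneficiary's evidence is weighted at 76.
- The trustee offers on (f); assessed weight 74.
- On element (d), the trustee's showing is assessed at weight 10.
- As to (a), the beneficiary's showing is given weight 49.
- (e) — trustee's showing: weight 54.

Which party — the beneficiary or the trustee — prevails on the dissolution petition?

— Issue I —
Stage I.1 (beneficiary, a more-likely-than-not showing, weight is at least 49): (a) 49 ≥ 49 — meets; (b) 50 ≥ 49 — meets.
  Stage I.1 carried; the burden remains with the beneficiary.
Stage I.2 (beneficiary, clear and convincing evidence, weight is at least 75): (c) 76 ≥ 75 — meets.
  All elements met at the final stage.
All stages carried — the beneficiary prevails on this issue.
— Issue II —
At Stage II.1 the beneficiary must meet the preponderance of the evidence (weight is at least 51): on (d) the weight is 64 less the opposing 10 gives net 54, ≥ 51, so (d) meets the standard.
  Stage II.1 is satisfied; the onus moves to the trustee.
At Stage II.2 the trustee must meet the preponderance of the evidence (weight is at least 51): on (e) the weight is 54, which does reach 51, so (e) meets the standard; on (f) the weight is 74 less the opposing 25 gives net 49, < 51, so (f) does not meet the standard.
  Not every element is met, so the trustee fails to carry Stage II.2.
The analysis ends at Stage II.2; the beneficiary prevails on this issue.
Per-issue: Issue I → beneficiary; Issue II → beneficiary. The beneficiary must prevail on at least one issue; overall, the beneficiary prevails.

beneficiary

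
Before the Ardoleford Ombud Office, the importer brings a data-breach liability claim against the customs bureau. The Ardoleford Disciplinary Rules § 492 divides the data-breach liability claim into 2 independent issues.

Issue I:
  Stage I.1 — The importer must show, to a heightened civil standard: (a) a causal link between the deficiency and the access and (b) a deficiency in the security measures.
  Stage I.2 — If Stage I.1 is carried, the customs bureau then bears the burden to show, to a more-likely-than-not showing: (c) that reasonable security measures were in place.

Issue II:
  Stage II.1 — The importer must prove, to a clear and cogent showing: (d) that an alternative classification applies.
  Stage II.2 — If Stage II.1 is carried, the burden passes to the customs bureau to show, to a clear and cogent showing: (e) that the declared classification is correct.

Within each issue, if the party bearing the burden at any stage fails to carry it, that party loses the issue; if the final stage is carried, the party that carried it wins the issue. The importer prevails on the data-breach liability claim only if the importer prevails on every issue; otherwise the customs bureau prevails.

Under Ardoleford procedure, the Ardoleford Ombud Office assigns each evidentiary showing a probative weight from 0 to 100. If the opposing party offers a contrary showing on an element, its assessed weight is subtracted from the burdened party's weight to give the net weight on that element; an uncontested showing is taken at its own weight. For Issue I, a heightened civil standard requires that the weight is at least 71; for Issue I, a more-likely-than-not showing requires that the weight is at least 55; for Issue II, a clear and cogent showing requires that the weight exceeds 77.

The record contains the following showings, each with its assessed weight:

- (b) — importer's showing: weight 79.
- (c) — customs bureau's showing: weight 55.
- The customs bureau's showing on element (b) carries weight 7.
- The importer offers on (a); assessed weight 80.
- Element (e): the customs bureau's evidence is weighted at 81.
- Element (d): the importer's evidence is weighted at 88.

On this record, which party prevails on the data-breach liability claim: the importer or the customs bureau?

— Issue I —
At Stage I.1 the importer must meet a heightened civil standard (weight is at least 71): on (a) the weight is 80, ≥ 71, so (a) meets the standard; on (b) the weight is 79 less the opposing 7 gives net 72, ≥ 71, so (b) meets the standard.
  All elements met. The burden passes to the customs bureau.
At Stage I.2 the customs bureau must meet a more-likely-than-not showing (weight is at least 55): on (c) the weight is 55, ≥ 55, so (c) meets the standard.
  The customs bureau carries the last stage.
Every stage carried; the customs bureau prevails on this issue.
— Issue II —
Stage II.1 (importer, a clear and cogent showing, weight exceeds 77): (d) 88 > 77 — meets.
  Stage II.1 carried; the burden shifts to the customs bureau.
Stage II.2 (customs bureau, a clear and cogent showing, weight exceeds 77): (e) 81 > 77 — meets.
  The customs bureau carries the last stage.
With every stage satisfied, the customs bureau prevails on this issue.
Per-issue: Issue I → customs bureau; Issue II → customs bureau. The importer must prevail on every issue; overall, the customs bureau prevails.

customs bureau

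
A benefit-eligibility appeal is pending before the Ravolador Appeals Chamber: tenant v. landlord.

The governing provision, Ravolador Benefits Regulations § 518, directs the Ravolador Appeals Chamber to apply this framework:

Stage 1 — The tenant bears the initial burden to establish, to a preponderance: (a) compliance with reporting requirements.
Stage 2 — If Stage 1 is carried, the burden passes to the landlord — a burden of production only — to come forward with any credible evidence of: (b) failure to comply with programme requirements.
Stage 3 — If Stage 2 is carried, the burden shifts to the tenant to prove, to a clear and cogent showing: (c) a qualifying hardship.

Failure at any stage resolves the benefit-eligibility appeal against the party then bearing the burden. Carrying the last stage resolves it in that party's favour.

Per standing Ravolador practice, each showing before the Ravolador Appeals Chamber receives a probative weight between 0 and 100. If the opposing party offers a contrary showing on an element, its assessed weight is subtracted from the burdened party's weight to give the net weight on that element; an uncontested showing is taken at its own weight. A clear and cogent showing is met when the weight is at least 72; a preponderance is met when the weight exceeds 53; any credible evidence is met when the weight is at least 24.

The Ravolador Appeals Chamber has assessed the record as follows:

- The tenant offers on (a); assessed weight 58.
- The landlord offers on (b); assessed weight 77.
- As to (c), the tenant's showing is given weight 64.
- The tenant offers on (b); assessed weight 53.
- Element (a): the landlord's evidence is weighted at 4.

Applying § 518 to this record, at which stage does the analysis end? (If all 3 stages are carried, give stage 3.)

Stage 1 (tenant, a preponderance, weight exceeds 53): (a) net 58−4=54 > 53 — meets.
  All elements met. The burden passes to the landlord.
Stage 2 (landlord, any credible evidence, weight is at least 24): (b) net 77−53=24 ≥ 24 — meets.
  Stage 2 is satisfied; the onus moves to the tenant.
Stage 3 (tenant, a clear and cogent showing, weight is at least 72): (c) 64 < 72 — fails.
  The tenant does not carry Stage 3.
So the landlord prevails.

stage 3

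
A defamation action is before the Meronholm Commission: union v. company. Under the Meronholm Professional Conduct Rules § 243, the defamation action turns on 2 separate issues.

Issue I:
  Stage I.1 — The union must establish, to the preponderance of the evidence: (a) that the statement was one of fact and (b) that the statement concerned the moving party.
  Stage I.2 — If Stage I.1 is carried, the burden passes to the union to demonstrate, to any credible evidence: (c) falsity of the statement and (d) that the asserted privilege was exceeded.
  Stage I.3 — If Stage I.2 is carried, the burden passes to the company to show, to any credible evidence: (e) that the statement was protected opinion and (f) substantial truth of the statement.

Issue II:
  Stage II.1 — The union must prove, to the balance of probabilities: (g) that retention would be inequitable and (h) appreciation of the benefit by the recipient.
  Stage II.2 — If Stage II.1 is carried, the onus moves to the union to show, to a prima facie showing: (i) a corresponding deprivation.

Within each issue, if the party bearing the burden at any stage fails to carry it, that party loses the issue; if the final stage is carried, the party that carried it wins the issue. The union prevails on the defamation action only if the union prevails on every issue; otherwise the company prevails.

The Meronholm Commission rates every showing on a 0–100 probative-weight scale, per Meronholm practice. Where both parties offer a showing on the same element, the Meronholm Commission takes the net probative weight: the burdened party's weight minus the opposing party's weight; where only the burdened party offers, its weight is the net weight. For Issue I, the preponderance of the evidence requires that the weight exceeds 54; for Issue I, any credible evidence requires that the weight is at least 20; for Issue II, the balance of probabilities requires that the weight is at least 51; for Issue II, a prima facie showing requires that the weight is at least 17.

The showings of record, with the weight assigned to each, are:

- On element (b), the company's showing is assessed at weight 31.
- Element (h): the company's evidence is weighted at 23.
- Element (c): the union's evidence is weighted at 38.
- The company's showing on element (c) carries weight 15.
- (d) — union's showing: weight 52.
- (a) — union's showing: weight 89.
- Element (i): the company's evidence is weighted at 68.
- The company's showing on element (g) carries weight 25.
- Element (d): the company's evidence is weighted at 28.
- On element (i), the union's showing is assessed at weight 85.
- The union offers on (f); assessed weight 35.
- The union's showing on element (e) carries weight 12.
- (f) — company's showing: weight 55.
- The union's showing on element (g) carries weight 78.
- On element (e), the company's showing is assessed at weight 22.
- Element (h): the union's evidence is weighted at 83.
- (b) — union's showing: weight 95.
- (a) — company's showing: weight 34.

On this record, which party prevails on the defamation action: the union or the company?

union

— Issue I —
Stage I.1 — burden on union; standard: the preponderance of the evidence (weight exceeds 54).
    (a): 89 − 34 = 55 > 54 [met]
    (b): 95 − 31 = 64 > 54 [met]
  Stage I.1 is satisfied; the union continues to bear the burden.
Stage I.2 — burden on union; standard: any credible evidence (weight is at least 20).
    (c): 38 − 15 = 23 ≥ 20 [met]
    (d): 52 − 28 = 24 ≥ 20 [met]
  All elements met. The burden passes to the company.
Stage I.3 — burden on company; standard: any credible evidence (weight is at least 20).
    (e): 22 − 12 = 10 < 20 [not met]
    (f): 55 − 35 = 20 ≥ 20 [met]
  Stage I.3 not carried; the company fails its burden.
The analysis ends at Stage I.3; the union prevails on this issue.
— Issue II —
At Stage II.1 the union must meet the balance of probabilities (weight is at least 51): on (g) the weight is 78 less the opposing 25 gives net 53, which does reach 51, so (g) meets the standard; on (h) the weight is 83 less the opposing 23 gives net 60, ≥ 51, so (h) meets the standard.
  Stage II.1 is satisfied; the union continues to bear the burden.
At Stage II.2 the union must meet a prima facie showing (weight is at least 17): on (i) the weight is 85 less the opposing 68 gives net 17, which does reach 17, so (i) meets the standard.
  Stage II.2 carried; the final stage is satisfied.
Every stage carried; the union prevails on this issue.
Per-issue: Issue I → union; Issue II → union. The union must prevail on every issue; overall, the union prevails.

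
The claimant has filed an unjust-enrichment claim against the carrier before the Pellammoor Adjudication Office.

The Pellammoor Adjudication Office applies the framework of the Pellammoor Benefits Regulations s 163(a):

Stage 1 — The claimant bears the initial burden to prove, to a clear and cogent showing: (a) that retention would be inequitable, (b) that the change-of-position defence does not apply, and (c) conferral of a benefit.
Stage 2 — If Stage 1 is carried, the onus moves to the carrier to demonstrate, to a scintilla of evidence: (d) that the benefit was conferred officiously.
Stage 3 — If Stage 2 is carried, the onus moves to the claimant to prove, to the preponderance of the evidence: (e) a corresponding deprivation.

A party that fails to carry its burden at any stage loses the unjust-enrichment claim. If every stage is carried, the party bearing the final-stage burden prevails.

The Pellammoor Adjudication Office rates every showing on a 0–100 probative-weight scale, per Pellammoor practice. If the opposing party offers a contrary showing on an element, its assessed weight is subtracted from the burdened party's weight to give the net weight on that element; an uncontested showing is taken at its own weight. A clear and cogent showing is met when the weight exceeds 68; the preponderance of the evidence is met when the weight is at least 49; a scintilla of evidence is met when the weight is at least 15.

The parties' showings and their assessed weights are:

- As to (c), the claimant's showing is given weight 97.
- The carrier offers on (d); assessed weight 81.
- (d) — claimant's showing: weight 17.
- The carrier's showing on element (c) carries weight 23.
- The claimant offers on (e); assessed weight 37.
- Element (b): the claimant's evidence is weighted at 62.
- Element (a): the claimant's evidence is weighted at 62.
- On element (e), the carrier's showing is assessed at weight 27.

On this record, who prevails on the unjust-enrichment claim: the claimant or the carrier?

Stage 1 — burden on claimant; standard: a clear and cogent showing (weight exceeds 68).
    (a): 62 ≤ 68 [not met]
    (b): 62 ≤ 68 [not met]
    (c): 97 − 23 = 74 > 68 [met]
  The claimant does not carry Stage 1.
So the carrier prevails.

carrier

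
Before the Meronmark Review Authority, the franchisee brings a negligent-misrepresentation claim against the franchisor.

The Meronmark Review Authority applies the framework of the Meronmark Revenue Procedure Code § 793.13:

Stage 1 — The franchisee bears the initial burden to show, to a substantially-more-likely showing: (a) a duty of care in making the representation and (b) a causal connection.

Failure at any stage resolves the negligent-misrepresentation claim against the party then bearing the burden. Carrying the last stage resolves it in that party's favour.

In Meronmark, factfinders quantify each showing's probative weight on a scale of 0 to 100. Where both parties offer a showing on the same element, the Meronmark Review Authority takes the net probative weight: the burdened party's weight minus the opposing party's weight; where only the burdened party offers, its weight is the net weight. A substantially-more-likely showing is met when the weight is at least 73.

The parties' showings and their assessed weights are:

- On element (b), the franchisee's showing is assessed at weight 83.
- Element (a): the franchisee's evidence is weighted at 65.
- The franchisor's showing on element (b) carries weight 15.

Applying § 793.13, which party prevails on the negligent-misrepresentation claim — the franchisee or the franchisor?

Stage 1 — burden on franchisee; standard: a substantially-more-likely showing (weight is at least 73).
    (a): 65 < 73 [not met]
    (b): 83 − 15 = 68 < 73 [not met]
  Not every element is met, so the franchisee fails to carry Stage 1.
The franchisor prevails.

franchisor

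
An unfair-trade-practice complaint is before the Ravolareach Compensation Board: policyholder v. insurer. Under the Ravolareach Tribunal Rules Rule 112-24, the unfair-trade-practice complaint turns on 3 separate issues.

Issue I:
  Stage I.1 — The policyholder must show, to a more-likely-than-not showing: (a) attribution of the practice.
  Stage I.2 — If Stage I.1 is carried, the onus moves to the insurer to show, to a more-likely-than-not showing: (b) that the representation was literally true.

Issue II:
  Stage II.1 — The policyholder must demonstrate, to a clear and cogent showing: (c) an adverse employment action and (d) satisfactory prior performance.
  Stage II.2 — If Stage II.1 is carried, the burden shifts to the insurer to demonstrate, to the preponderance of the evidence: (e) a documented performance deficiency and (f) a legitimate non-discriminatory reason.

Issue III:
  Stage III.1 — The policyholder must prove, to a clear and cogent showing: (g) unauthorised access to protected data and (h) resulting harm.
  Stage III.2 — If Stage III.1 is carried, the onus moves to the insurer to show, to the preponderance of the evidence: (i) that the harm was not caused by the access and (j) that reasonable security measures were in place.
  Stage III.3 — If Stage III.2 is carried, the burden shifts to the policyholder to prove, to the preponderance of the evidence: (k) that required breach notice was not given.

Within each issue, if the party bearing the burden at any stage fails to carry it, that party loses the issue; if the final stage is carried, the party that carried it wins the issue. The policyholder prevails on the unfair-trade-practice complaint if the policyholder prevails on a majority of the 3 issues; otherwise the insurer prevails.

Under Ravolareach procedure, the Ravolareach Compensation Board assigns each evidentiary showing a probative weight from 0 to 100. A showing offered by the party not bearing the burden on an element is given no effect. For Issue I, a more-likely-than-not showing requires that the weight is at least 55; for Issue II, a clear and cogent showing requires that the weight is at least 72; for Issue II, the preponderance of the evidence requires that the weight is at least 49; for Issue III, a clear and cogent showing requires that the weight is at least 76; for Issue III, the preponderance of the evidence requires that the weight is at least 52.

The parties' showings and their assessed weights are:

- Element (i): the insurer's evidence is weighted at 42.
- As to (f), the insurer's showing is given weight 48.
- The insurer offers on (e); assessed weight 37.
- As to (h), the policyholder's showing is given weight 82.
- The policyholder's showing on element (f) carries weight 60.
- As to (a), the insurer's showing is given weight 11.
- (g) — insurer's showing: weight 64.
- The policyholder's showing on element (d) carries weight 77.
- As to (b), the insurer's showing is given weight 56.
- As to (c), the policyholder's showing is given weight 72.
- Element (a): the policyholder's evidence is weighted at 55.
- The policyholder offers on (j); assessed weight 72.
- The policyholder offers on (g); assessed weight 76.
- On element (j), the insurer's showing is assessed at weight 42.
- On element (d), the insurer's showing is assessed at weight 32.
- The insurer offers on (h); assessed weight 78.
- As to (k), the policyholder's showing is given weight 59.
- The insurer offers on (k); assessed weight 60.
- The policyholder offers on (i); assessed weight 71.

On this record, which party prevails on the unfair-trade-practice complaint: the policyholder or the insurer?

policyholder

— Issue I —
Stage I.1 (policyholder, a more-likely-than-not showing, weight is at least 55): (a) 55 (insurer's 11 disregarded) ≥ 55 — meets.
  The policyholder carries Stage I.1; the insurer now bears the burden.
Stage I.2 (insurer, a more-likely-than-not showing, weight is at least 55): (b) 56 ≥ 55 — meets.
  All elements met at the final stage.
All stages carried — the insurer prevails on this issue.
— Issue II —
Stage II.1 — burden on policyholder; standard: a clear and cogent showing (weight is at least 72).
    (c): 72 ≥ 72 [met]
    (d): 77 (insurer's 32 disregarded) ≥ 72 [met]
  All elements met. The burden passes to the insurer.
Stage II.2 — burden on insurer; standard: the preponderance of the evidence (weight is at least 49).
    (e): 37 < 49 [not met]
    (f): 48 (policyholder's 60 disregarded) < 49 [not met]
  The insurer does not carry Stage II.2.
The analysis ends at Stage II.2; the policyholder prevails on this issue.
— Issue III —
Stage III.1 — burden on policyholder; standard: a clear and cogent showing (weight is at least 76).
    (g): 76 (insurer's 64 disregarded) ≥ 76 [met]
    (h): 82 (insurer's 78 disregarded) ≥ 76 [met]
  The policyholder carries Stage III.1; the insurer now bears the burden.
Stage III.2 — burden on insurer; standard: the preponderance of the evidence (weight is at least 52).
    (i): 42 (policyholder's 71 disregarded) < 52 [not met]
    (j): 42 (policyholder's 72 disregarded) < 52 [not met]
  Not every element is met, so the insurer fails to carry Stage III.2.
The analysis ends at Stage III.2; the policyholder prevails on this issue.
Per-issue: Issue I → insurer; Issue II → policyholder; Issue III → policyholder. The policyholder must prevail on a majority of issues; overall, the policyholder prevails.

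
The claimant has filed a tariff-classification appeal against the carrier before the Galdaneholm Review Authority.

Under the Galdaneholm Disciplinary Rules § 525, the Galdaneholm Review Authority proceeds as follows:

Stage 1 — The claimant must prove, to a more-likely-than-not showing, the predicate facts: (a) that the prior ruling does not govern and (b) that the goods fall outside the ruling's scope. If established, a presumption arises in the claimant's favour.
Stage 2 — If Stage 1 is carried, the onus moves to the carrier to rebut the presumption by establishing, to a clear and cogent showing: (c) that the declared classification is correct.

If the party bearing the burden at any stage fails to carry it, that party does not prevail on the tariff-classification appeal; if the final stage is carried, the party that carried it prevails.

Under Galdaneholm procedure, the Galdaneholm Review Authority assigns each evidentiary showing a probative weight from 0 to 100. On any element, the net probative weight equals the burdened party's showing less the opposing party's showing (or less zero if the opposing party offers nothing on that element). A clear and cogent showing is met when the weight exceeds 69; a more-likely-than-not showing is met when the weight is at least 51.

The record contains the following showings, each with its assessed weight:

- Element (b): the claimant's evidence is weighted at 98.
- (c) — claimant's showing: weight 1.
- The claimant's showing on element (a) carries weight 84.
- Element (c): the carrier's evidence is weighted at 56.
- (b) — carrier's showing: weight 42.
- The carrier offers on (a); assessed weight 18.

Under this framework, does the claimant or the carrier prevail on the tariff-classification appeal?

Stage 1 (claimant, a more-likely-than-not showing, weight is at least 51): (a) net 84−18=66 ≥ 51 — meets; (b) net 98−42=56 ≥ 51 — meets.
  Stage 1 carried; the burden shifts to the carrier.
Stage 2 (carrier, a clear and cogent showing, weight exceeds 69): (c) net 56−1=55 ≤ 69 — fails.
  Not every element is met, so the carrier fails to carry Stage 2.
The analysis ends at Stage 2; the claimant prevails.

claimant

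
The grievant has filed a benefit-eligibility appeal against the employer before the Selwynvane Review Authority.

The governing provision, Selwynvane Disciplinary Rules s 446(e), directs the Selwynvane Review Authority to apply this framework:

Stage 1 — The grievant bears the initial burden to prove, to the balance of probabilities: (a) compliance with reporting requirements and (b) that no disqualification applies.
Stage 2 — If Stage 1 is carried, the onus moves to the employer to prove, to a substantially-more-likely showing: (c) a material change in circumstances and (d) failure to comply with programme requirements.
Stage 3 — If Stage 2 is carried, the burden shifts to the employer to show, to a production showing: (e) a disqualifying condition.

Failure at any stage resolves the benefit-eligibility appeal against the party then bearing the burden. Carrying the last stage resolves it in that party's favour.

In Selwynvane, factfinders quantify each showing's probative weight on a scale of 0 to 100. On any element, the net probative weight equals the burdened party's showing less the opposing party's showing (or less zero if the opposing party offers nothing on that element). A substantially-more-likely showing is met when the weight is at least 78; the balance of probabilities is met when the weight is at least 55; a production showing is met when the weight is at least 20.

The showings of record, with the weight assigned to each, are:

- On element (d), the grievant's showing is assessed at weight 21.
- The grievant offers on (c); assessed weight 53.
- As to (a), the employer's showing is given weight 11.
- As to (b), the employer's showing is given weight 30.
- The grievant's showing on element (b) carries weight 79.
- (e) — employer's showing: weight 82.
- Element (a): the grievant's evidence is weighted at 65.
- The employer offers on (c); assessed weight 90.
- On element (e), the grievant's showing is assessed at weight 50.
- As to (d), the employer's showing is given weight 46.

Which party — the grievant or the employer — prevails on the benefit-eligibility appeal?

employer

At Stage 1 the grievant must meet the balance of probabilities (weight is at least 55): on (a) the weight is 65 less the opposing 11 gives net 54, which does not reach 55, so (a) does not meet the standard; on (b) the weight is 79 less the opposing 30 gives net 49, < 55, so (b) does not meet the standard.
  The grievant does not carry Stage 1.
So the employer prevails.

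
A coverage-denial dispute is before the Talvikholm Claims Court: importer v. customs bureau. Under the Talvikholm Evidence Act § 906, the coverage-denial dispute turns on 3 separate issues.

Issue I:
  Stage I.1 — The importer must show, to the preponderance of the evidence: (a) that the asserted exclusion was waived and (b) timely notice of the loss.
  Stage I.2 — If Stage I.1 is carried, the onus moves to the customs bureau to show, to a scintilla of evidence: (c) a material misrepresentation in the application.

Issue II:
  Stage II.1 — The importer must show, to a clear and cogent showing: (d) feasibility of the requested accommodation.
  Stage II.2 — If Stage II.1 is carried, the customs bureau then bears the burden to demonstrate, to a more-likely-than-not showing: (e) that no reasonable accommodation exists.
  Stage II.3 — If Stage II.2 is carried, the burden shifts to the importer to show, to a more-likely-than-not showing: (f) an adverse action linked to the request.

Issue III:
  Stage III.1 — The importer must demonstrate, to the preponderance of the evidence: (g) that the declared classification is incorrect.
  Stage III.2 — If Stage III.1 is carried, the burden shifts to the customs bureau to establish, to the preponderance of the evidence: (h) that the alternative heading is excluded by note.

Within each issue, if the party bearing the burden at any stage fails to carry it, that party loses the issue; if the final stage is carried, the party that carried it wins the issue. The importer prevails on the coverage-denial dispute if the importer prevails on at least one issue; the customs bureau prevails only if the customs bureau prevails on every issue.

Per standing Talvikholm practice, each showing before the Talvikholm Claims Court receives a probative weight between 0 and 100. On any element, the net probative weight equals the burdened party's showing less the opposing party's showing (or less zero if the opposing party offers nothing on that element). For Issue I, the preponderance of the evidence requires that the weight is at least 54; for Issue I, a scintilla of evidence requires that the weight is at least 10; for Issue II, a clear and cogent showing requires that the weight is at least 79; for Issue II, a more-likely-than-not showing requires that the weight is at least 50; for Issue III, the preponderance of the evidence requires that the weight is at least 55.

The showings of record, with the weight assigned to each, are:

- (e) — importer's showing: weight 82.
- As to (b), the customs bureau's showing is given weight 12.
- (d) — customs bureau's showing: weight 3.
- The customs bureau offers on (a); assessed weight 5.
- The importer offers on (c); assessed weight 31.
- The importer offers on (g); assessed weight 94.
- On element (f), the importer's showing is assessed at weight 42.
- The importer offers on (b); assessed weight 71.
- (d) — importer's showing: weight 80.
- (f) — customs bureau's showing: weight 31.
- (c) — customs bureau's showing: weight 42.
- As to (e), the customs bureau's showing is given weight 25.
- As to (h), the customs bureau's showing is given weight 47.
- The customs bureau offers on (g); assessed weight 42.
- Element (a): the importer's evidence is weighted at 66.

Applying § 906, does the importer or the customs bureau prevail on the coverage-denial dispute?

— Issue I —
At Stage I.1 the importer must meet the preponderance of the evidence (weight is at least 54): on (a) the weight is 66 less the opposing 5 gives net 61, which does reach 54, so (a) meets the standard; on (b) the weight is 71 less the opposing 12 gives net 59, ≥ 54, so (b) meets the standard.
  Stage I.1 carried; the burden shifts to the customs bureau.
At Stage I.2 the customs bureau must meet a scintilla of evidence (weight is at least 10): on (c) the weight is 42 less the opposing 31 gives net 11, which does reach 10, so (c) meets the standard.
  All elements met at the final stage.
With every stage satisfied, the customs bureau prevails on this issue.
— Issue II —
Stage II.1 — burden on importer; standard: a clear and cogent showing (weight is at least 79).
    (d): 80 − 3 = 77 < 79 [not met]
  The importer does not carry Stage II.1.
So the customs bureau prevails on this issue.
— Issue III —
Stage III.1 — burden on importer; standard: the preponderance of the evidence (weight is at least 55).
    (g): 94 − 42 = 52 < 55 [not met]
  Stage III.1 not carried; the importer fails its burden.
The analysis ends at Stage III.1; the customs bureau prevails on this issue.
Per-issue: Issue I → customs bureau; Issue II → customs bureau; Issue III → customs bureau. The importer must prevail on at least one issue; overall, the customs bureau prevails.

customs bureau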